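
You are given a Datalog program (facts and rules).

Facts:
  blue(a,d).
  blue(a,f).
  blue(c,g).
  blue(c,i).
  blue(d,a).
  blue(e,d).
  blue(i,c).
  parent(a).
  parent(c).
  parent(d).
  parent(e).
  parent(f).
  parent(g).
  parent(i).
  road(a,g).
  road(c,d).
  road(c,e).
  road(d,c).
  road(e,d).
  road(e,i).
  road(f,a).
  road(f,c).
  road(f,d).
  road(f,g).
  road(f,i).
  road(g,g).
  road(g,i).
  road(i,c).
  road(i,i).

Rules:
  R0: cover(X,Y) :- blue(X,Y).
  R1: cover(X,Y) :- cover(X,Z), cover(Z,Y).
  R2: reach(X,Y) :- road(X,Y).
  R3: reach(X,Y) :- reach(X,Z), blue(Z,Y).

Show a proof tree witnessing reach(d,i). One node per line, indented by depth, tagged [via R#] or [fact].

round 1: derive reach(a,g) via R2 from road(a,g)
round 1: derive reach(c,d) via R2 from road(c,d)
round 1: derive reach(c,e) via R2 from road(c,e)
round 1: derive reach(d,c) via R2 from road(d,c)
round 1: derive reach(e,d) via R2 from road(e,d)
round 1: derive reach(e,i) via R2 from road(e,i)
round 1: derive reach(f,a) via R2 from road(f,a)
round 1: derive reach(f,c) via R2 from road(f,c)
round 1: derive reach(f,d) via R2 from road(f,d)
round 1: derive reach(f,g) via R2 from road(f,g)
round 1: derive reach(f,i) via R2 from road(f,i)
round 1: derive reach(g,g) via R2 from road(g,g)
round 1: derive reach(g,i) via R2 from road(g,i)
round 1: derive reach(i,c) via R2 from road(i,c)
round 1: derive reach(i,i) via R2 from road(i,i)
round 2: derive reach(c,a) via R3 from reach(c,d), blue(d,a)
round 2: derive reach(d,g) via R3 from reach(d,c), blue(c,g)
round 2: derive reach(d,i) via R3 from reach(d,c), blue(c,i)
round 2: derive reach(e,a) via R3 from reach(e,d), blue(d,a)
round 2: derive reach(e,c) via R3 from reach(e,i), blue(i,c)
round 2: derive reach(f,f) via R3 from reach(f,a), blue(a,f)
round 2: derive reach(g,c) via R3 from reach(g,i), blue(i,c)
round 2: derive reach(i,g) via R3 from reach(i,c), blue(c,g)
round 3: derive reach(c,f) via R3 from reach(c,a), blue(a,f)
round 3: derive reach(e,f) via R3 from reach(e,a), blue(a,f)
round 3: derive reach(e,g) via R3 from reach(e,c), blue(c,g)

reach(d,i)  [via R3]
  reach(d,c)  [via R2]
    road(d,c)  [fact]
  blue(c,i)  [fact]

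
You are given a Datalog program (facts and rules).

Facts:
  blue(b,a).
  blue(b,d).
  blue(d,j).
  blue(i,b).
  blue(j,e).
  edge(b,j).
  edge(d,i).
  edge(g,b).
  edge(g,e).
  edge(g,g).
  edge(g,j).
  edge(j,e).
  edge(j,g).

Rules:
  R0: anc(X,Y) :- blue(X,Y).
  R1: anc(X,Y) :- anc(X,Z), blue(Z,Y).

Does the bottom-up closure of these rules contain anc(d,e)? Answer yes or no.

yes

round 1: derive anc(b,a) via R0 from blue(b,a)
round 1: derive anc(b,d) via R0 from blue(b,d)
round 1: derive anc(d,j) via R0 from blue(d,j)
round 1: derive anc(i,b) via R0 from blue(i,b)
round 1: derive anc(j,e) via R0 from blue(j,e)
round 2: derive anc(b,j) via R1 from anc(b,d), blue(d,j)
round 2: derive anc(d,e) via R1 from anc(d,j), blue(j,e)
round 2: derive anc(i,a) via R1 from anc(i,b), blue(b,a)
round 2: derive anc(i,d) via R1 from anc(i,b), blue(b,d)
round 3: derive anc(b,e) via R1 from anc(b,j), blue(j,e)
round 3: derive anc(i,j) via R1 from anc(i,d), blue(d,j)
round 4: derive anc(i,e) via R1 from anc(i,j), blue(j,e)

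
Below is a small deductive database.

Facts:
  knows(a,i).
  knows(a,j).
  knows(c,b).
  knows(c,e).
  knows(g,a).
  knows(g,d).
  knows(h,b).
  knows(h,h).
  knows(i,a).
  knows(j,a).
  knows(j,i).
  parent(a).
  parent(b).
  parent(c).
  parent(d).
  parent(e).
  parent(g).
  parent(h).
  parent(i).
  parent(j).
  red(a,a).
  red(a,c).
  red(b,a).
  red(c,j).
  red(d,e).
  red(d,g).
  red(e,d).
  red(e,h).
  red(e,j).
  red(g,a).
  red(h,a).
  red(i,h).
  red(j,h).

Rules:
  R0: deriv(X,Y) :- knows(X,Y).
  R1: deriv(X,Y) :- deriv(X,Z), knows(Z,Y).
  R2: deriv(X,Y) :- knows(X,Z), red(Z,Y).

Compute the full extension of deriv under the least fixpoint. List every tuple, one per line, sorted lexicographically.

round 1: derive deriv(a,i) via R0 from knows(a,i)
round 1: derive deriv(a,j) via R0 from knows(a,j)
round 1: derive deriv(c,b) via R0 from knows(c,b)
round 1: derive deriv(c,e) via R0 from knows(c,e)
round 1: derive deriv(g,a) via R0 from knows(g,a)
round 1: derive deriv(g,d) via R0 from knows(g,d)
round 1: derive deriv(h,b) via R0 from knows(h,b)
round 1: derive deriv(h,h) via R0 from knows(h,h)
round 1: derive deriv(i,a) via R0 from knows(i,a)
round 1: derive deriv(j,a) via R0 from knows(j,a)
round 1: derive deriv(j,i) via R0 from knows(j,i)
round 1: derive deriv(a,h) via R2 from knows(a,i), red(i,h)
round 1: derive deriv(c,a) via R2 from knows(c,b), red(b,a)
round 1: derive deriv(c,d) via R2 from knows(c,e), red(e,d)
round 1: derive deriv(c,h) via R2 from knows(c,e), red(e,h)
round 1: derive deriv(c,j) via R2 from knows(c,e), red(e,j)
round 1: derive deriv(g,c) via R2 from knows(g,a), red(a,c)
round 1: derive deriv(g,e) via R2 from knows(g,d), red(d,e)
round 1: derive deriv(g,g) via R2 from knows(g,d), red(d,g)
round 1: derive deriv(h,a) via R2 from knows(h,b), red(b,a)
round 1: derive deriv(i,c) via R2 from knows(i,a), red(a,c)
round 1: derive deriv(j,c) via R2 from knows(j,a), red(a,c)
round 1: derive deriv(j,h) via R2 from knows(j,i), red(i,h)
round 2: derive deriv(a,a) via R1 from deriv(a,i), knows(i,a)
round 2: derive deriv(a,b) via R1 from deriv(a,h), knows(h,b)
round 2: derive deriv(c,i) via R1 from deriv(c,a), knows(a,i)
round 2: derive deriv(g,b) via R1 from deriv(g,c), knows(c,b)
round 2: derive deriv(g,i) via R1 from deriv(g,a), knows(a,i)
round 2: derive deriv(g,j) via R1 from deriv(g,a), knows(a,j)
round 2: derive deriv(h,i) via R1 from deriv(h,a), knows(a,i)
round 2: derive deriv(h,j) via R1 from deriv(h,a), knows(a,j)
round 2: derive deriv(i,b) via R1 from deriv(i,c), knows(c,b)
round 2: derive deriv(i,e) via R1 from deriv(i,c), knows(c,e)
round 2: derive deriv(i,i) via R1 from deriv(i,a), knows(a,i)
round 2: derive deriv(i,j) via R1 from deriv(i,a), knows(a,j)
round 2: derive deriv(j,b) via R1 from deriv(j,c), knows(c,b)
round 2: derive deriv(j,e) via R1 from deriv(j,c), knows(c,e)
round 2: derive deriv(j,j) via R1 from deriv(j,a), knows(a,j)

deriv(a,a)
deriv(a,b)
deriv(a,h)
deriv(a,i)
deriv(a,j)
deriv(c,a)
deriv(c,b)
deriv(c,d)
deriv(c,e)
deriv(c,h)
deriv(c,i)
deriv(c,j)
deriv(g,a)
deriv(g,b)
deriv(g,c)
deriv(g,d)
deriv(g,e)
deriv(g,g)
deriv(g,i)
deriv(g,j)
deriv(h,a)
deriv(h,b)
deriv(h,h)
deriv(h,i)
deriv(h,j)
deriv(i,a)
deriv(i,b)
deriv(i,c)
deriv(i,e)
deriv(i,i)
deriv(i,j)
deriv(j,a)
deriv(j,b)
deriv(j,c)
deriv(j,e)
deriv(j,h)
deriv(j,i)
deriv(j,j)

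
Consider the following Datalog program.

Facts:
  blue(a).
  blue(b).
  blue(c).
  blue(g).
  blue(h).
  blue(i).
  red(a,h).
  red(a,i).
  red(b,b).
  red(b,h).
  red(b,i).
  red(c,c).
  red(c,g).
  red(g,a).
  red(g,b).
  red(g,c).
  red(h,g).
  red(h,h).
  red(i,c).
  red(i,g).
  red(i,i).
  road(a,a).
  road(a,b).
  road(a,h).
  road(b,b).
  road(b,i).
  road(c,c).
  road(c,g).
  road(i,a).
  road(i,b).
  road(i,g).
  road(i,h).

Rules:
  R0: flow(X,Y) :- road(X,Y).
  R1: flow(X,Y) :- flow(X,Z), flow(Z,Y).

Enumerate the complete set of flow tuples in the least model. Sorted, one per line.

flow(a,a)
flow(a,b)
flow(a,g)
flow(a,h)
flow(a,i)
flow(b,a)
flow(b,b)
flow(b,g)
flow(b,h)
flow(b,i)
flow(c,c)
flow(c,g)
flow(i,a)
flow(i,b)
flow(i,g)
flow(i,h)
flow(i,i)

round 1: derive flow(a,a) via R0 from road(a,a)
round 1: derive flow(a,b) via R0 from road(a,b)
round 1: derive flow(a,h) via R0 from road(a,h)
round 1: derive flow(b,b) via R0 from road(b,b)
round 1: derive flow(b,i) via R0 from road(b,i)
round 1: derive flow(c,c) via R0 from road(c,c)
round 1: derive flow(c,g) via R0 from road(c,g)
round 1: derive flow(i,a) via R0 from road(i,a)
round 1: derive flow(i,b) via R0 from road(i,b)
round 1: derive flow(i,g) via R0 from road(i,g)
round 1: derive flow(i,h) via R0 from road(i,h)
round 2: derive flow(a,i) via R1 from flow(a,b), flow(b,i)
round 2: derive flow(b,a) via R1 from flow(b,i), flow(i,a)
round 2: derive flow(b,g) via R1 from flow(b,i), flow(i,g)
round 2: derive flow(b,h) via R1 from flow(b,i), flow(i,h)
round 2: derive flow(i,i) via R1 from flow(i,b), flow(b,i)
round 3: derive flow(a,g) via R1 from flow(a,b), flow(b,g)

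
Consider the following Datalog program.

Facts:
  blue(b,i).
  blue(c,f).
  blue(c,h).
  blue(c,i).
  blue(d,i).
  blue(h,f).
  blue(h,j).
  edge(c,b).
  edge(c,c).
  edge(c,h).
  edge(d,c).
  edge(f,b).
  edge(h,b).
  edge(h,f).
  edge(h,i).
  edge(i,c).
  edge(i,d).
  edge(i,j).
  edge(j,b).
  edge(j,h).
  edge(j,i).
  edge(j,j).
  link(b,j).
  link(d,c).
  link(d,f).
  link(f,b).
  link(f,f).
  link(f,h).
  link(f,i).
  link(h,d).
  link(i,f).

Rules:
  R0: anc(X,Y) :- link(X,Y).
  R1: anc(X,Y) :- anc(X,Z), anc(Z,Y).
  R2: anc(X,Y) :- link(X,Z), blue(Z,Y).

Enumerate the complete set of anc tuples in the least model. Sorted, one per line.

anc(b,j)
anc(d,b)
anc(d,c)
anc(d,d)
anc(d,f)
anc(d,h)
anc(d,i)
anc(d,j)
anc(f,b)
anc(f,c)
anc(f,d)
anc(f,f)
anc(f,h)
anc(f,i)
anc(f,j)
anc(h,b)
anc(h,c)
anc(h,d)
anc(h,f)
anc(h,h)
anc(h,i)
anc(h,j)
anc(i,b)
anc(i,c)
anc(i,d)
anc(i,f)
anc(i,h)
anc(i,i)
anc(i,j)

round 1: derive anc(b,j) via R0 from link(b,j)
round 1: derive anc(d,c) via R0 from link(d,c)
round 1: derive anc(d,f) via R0 from link(d,f)
round 1: derive anc(f,b) via R0 from link(f,b)
round 1: derive anc(f,f) via R0 from link(f,f)
round 1: derive anc(f,h) via R0 from link(f,h)
round 1: derive anc(f,i) via R0 from link(f,i)
round 1: derive anc(h,d) via R0 from link(h,d)
round 1: derive anc(i,f) via R0 from link(i,f)
round 1: derive anc(d,h) via R2 from link(d,c), blue(c,h)
round 1: derive anc(d,i) via R2 from link(d,c), blue(c,i)
round 1: derive anc(f,j) via R2 from link(f,h), blue(h,j)
round 1: derive anc(h,i) via R2 from link(h,d), blue(d,i)
round 2: derive anc(d,b) via R1 from anc(d,f), anc(f,b)
round 2: derive anc(d,d) via R1 from anc(d,h), anc(h,d)
round 2: derive anc(d,j) via R1 from anc(d,f), anc(f,j)
round 2: derive anc(f,d) via R1 from anc(f,h), anc(h,d)
round 2: derive anc(h,c) via R1 from anc(h,d), anc(d,c)
round 2: derive anc(h,f) via R1 from anc(h,d), anc(d,f)
round 2: derive anc(h,h) via R1 from anc(h,d), anc(d,h)
round 2: derive anc(i,b) via R1 from anc(i,f), anc(f,b)
round 2: derive anc(i,h) via R1 from anc(i,f), anc(f,h)
round 2: derive anc(i,i) via R1 from anc(i,f), anc(f,i)
round 2: derive anc(i,j) via R1 from anc(i,f), anc(f,j)
round 3: derive anc(f,c) via R1 from anc(f,d), anc(d,c)
round 3: derive anc(h,b) via R1 from anc(h,d), anc(d,b)
round 3: derive anc(h,j) via R1 from anc(h,d), anc(d,j)
round 3: derive anc(i,c) via R1 from anc(i,h), anc(h,c)
round 3: derive anc(i,d) via R1 from anc(i,f), anc(f,d)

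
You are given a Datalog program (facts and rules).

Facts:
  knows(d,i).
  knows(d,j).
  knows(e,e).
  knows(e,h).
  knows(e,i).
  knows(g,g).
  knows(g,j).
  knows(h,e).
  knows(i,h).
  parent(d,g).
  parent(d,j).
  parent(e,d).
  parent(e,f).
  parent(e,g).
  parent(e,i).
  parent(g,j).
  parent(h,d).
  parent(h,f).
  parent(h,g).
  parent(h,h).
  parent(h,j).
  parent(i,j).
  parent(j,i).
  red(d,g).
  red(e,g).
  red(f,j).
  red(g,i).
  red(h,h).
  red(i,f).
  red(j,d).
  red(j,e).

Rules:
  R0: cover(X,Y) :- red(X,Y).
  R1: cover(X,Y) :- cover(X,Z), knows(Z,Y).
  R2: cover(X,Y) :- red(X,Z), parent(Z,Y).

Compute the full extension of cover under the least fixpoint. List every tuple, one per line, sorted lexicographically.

cover(d,g)
cover(d,j)
cover(e,g)
cover(e,j)
cover(f,e)
cover(f,h)
cover(f,i)
cover(f,j)
cover(g,e)
cover(g,h)
cover(g,i)
cover(g,j)
cover(h,d)
cover(h,e)
cover(h,f)
cover(h,g)
cover(h,h)
cover(h,i)
cover(h,j)
cover(i,f)
cover(j,d)
cover(j,e)
cover(j,f)
cover(j,g)
cover(j,h)
cover(j,i)
cover(j,j)

round 1: derive cover(d,g) via R0 from red(d,g)
round 1: derive cover(e,g) via R0 from red(e,g)
round 1: derive cover(f,j) via R0 from red(f,j)
round 1: derive cover(g,i) via R0 from red(g,i)
round 1: derive cover(h,h) via R0 from red(h,h)
round 1: derive cover(i,f) via R0 from red(i,f)
round 1: derive cover(j,d) via R0 from red(j,d)
round 1: derive cover(j,e) via R0 from red(j,e)
round 1: derive cover(d,j) via R2 from red(d,g), parent(g,j)
round 1: derive cover(e,j) via R2 from red(e,g), parent(g,j)
round 1: derive cover(f,i) via R2 from red(f,j), parent(j,i)
round 1: derive cover(g,j) via R2 from red(g,i), parent(i,j)
round 1: derive cover(h,d) via R2 from red(h,h), parent(h,d)
round 1: derive cover(h,f) via R2 from red(h,h), parent(h,f)
round 1: derive cover(h,g) via R2 from red(h,h), parent(h,g)
round 1: derive cover(h,j) via R2 from red(h,h), parent(h,j)
round 1: derive cover(j,f) via R2 from red(j,e), parent(e,f)
round 1: derive cover(j,g) via R2 from red(j,d), parent(d,g)
round 1: derive cover(j,i) via R2 from red(j,e), parent(e,i)
round 1: derive cover(j,j) via R2 from red(j,d), parent(d,j)
round 2: derive cover(f,h) via R1 from cover(f,i), knows(i,h)
round 2: derive cover(g,h) via R1 from cover(g,i), knows(i,h)
round 2: derive cover(h,e) via R1 from cover(h,h), knows(h,e)
round 2: derive cover(h,i) via R1 from cover(h,d), knows(d,i)
round 2: derive cover(j,h) via R1 from cover(j,e), knows(e,h)
round 3: derive cover(f,e) via R1 from cover(f,h), knows(h,e)
round 3: derive cover(g,e) via R1 from cover(g,h), knows(h,e)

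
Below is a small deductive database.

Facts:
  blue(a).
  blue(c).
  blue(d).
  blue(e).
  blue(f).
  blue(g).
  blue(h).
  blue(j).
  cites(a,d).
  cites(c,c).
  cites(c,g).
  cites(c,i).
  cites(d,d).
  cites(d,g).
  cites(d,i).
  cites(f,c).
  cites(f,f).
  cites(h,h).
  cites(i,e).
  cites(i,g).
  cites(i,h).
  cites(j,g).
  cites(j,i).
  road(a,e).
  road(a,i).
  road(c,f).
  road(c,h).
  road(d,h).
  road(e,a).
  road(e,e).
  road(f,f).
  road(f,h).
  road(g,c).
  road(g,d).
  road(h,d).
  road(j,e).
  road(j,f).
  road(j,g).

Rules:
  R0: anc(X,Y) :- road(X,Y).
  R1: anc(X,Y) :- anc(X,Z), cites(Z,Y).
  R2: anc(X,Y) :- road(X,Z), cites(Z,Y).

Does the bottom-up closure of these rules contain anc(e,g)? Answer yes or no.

round 1: derive anc(a,e) via R0 from road(a,e)
round 1: derive anc(a,i) via R0 from road(a,i)
round 1: derive anc(c,f) via R0 from road(c,f)
round 1: derive anc(c,h) via R0 from road(c,h)
round 1: derive anc(d,h) via R0 from road(d,h)
round 1: derive anc(e,a) via R0 from road(e,a)
round 1: derive anc(e,e) via R0 from road(e,e)
round 1: derive anc(f,f) via R0 from road(f,f)
round 1: derive anc(f,h) via R0 from road(f,h)
round 1: derive anc(g,c) via R0 from road(g,c)
round 1: derive anc(g,d) via R0 from road(g,d)
round 1: derive anc(h,d) via R0 from road(h,d)
round 1: derive anc(j,e) via R0 from road(j,e)
round 1: derive anc(j,f) via R0 from road(j,f)
round 1: derive anc(j,g) via R0 from road(j,g)
round 1: derive anc(a,g) via R2 from road(a,i), cites(i,g)
round 1: derive anc(a,h) via R2 from road(a,i), cites(i,h)
round 1: derive anc(c,c) via R2 from road(c,f), cites(f,c)
round 1: derive anc(e,d) via R2 from road(e,a), cites(a,d)
round 1: derive anc(f,c) via R2 from road(f,f), cites(f,c)
round 1: derive anc(g,g) via R2 from road(g,c), cites(c,g)
round 1: derive anc(g,i) via R2 from road(g,c), cites(c,i)
round 1: derive anc(h,g) via R2 from road(h,d), cites(d,g)
round 1: derive anc(h,i) via R2 from road(h,d), cites(d,i)
round 1: derive anc(j,c) via R2 from road(j,f), cites(f,c)
round 2: derive anc(c,g) via R1 from anc(c,c), cites(c,g)
round 2: derive anc(c,i) via R1 from anc(c,c), cites(c,i)
round 2: derive anc(e,g) via R1 from anc(e,d), cites(d,g)
round 2: derive anc(e,i) via R1 from anc(e,d), cites(d,i)
round 2: derive anc(f,g) via R1 from anc(f,c), cites(c,g)
round 2: derive anc(f,i) via R1 from anc(f,c), cites(c,i)
round 2: derive anc(g,e) via R1 from anc(g,i), cites(i,e)
round 2: derive anc(g,h) via R1 from anc(g,i), cites(i,h)
round 2: derive anc(h,e) via R1 from anc(h,i), cites(i,e)
round 2: derive anc(h,h) via R1 from anc(h,i), cites(i,h)
round 2: derive anc(j,i) via R1 from anc(j,c), cites(c,i)
round 3: derive anc(c,e) via R1 from anc(c,i), cites(i,e)
round 3: derive anc(e,h) via R1 from anc(e,i), cites(i,h)
round 3: derive anc(f,e) via R1 from anc(f,i), cites(i,e)
round 3: derive anc(j,h) via R1 from anc(j,i), cites(i,h)

yes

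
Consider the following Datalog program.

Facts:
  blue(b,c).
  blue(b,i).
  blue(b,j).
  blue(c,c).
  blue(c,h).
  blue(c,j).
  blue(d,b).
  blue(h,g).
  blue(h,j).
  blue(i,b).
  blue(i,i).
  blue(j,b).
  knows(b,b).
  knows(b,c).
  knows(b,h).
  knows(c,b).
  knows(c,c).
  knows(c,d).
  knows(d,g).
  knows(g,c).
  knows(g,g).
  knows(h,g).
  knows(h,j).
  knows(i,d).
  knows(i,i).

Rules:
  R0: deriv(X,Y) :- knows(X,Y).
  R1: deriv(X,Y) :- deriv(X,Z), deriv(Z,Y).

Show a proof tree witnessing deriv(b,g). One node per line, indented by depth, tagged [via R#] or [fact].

deriv(b,g)  [via R1]
  deriv(b,h)  [via R0]
    knows(b,h)  [fact]
  deriv(h,g)  [via R0]
    knows(h,g)  [fact]

round 1: derive deriv(b,b) via R0 from knows(b,b)
round 1: derive deriv(b,c) via R0 from knows(b,c)
round 1: derive deriv(b,h) via R0 from knows(b,h)
round 1: derive deriv(c,b) via R0 from knows(c,b)
round 1: derive deriv(c,c) via R0 from knows(c,c)
round 1: derive deriv(c,d) via R0 from knows(c,d)
round 1: derive deriv(d,g) via R0 from knows(d,g)
round 1: derive deriv(g,c) via R0 from knows(g,c)
round 1: derive deriv(g,g) via R0 from knows(g,g)
round 1: derive deriv(h,g) via R0 from knows(h,g)
round 1: derive deriv(h,j) via R0 from knows(h,j)
round 1: derive deriv(i,d) via R0 from knows(i,d)
round 1: derive deriv(i,i) via R0 from knows(i,i)
round 2: derive deriv(b,d) via R1 from deriv(b,c), deriv(c,d)
round 2: derive deriv(b,g) via R1 from deriv(b,h), deriv(h,g)
round 2: derive deriv(b,j) via R1 from deriv(b,h), deriv(h,j)
round 2: derive deriv(c,g) via R1 from deriv(c,d), deriv(d,g)
round 2: derive deriv(c,h) via R1 from deriv(c,b), deriv(b,h)
round 2: derive deriv(d,c) via R1 from deriv(d,g), deriv(g,c)
round 2: derive deriv(g,b) via R1 from deriv(g,c), deriv(c,b)
round 2: derive deriv(g,d) via R1 from deriv(g,c), deriv(c,d)
round 2: derive deriv(h,c) via R1 from deriv(h,g), deriv(g,c)
round 2: derive deriv(i,g) via R1 from deriv(i,d), deriv(d,g)
round 3: derive deriv(c,j) via R1 from deriv(c,b), deriv(b,j)
round 3: derive deriv(d,b) via R1 from deriv(d,c), deriv(c,b)
round 3: derive deriv(d,d) via R1 from deriv(d,c), deriv(c,d)
round 3: derive deriv(d,h) via R1 from deriv(d,c), deriv(c,h)
round 3: derive deriv(g,h) via R1 from deriv(g,b), deriv(b,h)
round 3: derive deriv(g,j) via R1 from deriv(g,b), deriv(b,j)
round 3: derive deriv(h,b) via R1 from deriv(h,c), deriv(c,b)
round 3: derive deriv(h,d) via R1 from deriv(h,c), deriv(c,d)
round 3: derive deriv(h,h) via R1 from deriv(h,c), deriv(c,h)
round 3: derive deriv(i,b) via R1 from deriv(i,g), deriv(g,b)
round 3: derive deriv(i,c) via R1 from deriv(i,d), deriv(d,c)
round 4: derive deriv(d,j) via R1 from deriv(d,b), deriv(b,j)
round 4: derive deriv(i,h) via R1 from deriv(i,b), deriv(b,h)
round 4: derive deriv(i,j) via R1 from deriv(i,b), deriv(b,j)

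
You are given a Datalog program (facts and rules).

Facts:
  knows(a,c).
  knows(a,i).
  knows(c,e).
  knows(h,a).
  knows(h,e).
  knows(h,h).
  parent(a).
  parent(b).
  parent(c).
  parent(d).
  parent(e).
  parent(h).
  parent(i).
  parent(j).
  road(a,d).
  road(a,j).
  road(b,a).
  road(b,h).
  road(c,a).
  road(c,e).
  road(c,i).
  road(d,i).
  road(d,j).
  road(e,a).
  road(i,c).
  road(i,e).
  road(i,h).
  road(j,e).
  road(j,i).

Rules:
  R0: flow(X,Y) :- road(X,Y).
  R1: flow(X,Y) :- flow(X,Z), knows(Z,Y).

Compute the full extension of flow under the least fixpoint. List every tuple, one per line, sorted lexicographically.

round 1: derive flow(a,d) via R0 from road(a,d)
round 1: derive flow(a,j) via R0 from road(a,j)
round 1: derive flow(b,a) via R0 from road(b,a)
round 1: derive flow(b,h) via R0 from road(b,h)
round 1: derive flow(c,a) via R0 from road(c,a)
round 1: derive flow(c,e) via R0 from road(c,e)
round 1: derive flow(c,i) via R0 from road(c,i)
round 1: derive flow(d,i) via R0 from road(d,i)
round 1: derive flow(d,j) via R0 from road(d,j)
round 1: derive flow(e,a) via R0 from road(e,a)
round 1: derive flow(i,c) via R0 from road(i,c)
round 1: derive flow(i,e) via R0 from road(i,e)
round 1: derive flow(i,h) via R0 from road(i,h)
round 1: derive flow(j,e) via R0 from road(j,e)
round 1: derive flow(j,i) via R0 from road(j,i)
round 2: derive flow(b,c) via R1 from flow(b,a), knows(a,c)
round 2: derive flow(b,e) via R1 from flow(b,h), knows(h,e)
round 2: derive flow(b,i) via R1 from flow(b,a), knows(a,i)
round 2: derive flow(c,c) via R1 from flow(c,a), knows(a,c)
round 2: derive flow(e,c) via R1 from flow(e,a), knows(a,c)
round 2: derive flow(e,i) via R1 from flow(e,a), knows(a,i)
round 2: derive flow(i,a) via R1 from flow(i,h), knows(h,a)
round 3: derive flow(e,e) via R1 from flow(e,c), knows(c,e)
round 3: derive flow(i,i) via R1 from flow(i,a), knows(a,i)

flow(a,d)
flow(a,j)
flow(b,a)
flow(b,c)
flow(b,e)
flow(b,h)
flow(b,i)
flow(c,a)
flow(c,c)
flow(c,e)
flow(c,i)
flow(d,i)
flow(d,j)
flow(e,a)
flow(e,c)
flow(e,e)
flow(e,i)
flow(i,a)
flow(i,c)
flow(i,e)
flow(i,h)
flow(i,i)
flow(j,e)
flow(j,i)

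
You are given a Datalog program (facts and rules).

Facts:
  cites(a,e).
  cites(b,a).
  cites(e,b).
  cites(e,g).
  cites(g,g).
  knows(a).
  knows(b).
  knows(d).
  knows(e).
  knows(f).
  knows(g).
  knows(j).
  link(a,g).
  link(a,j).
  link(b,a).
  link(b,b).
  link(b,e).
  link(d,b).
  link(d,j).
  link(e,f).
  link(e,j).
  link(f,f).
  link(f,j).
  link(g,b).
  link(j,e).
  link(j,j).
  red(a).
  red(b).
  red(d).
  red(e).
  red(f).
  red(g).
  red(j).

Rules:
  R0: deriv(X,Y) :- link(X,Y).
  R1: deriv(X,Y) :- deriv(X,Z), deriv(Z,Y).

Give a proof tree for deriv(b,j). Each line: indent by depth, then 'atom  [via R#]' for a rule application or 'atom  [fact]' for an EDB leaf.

deriv(b,j)  [via R1]
  deriv(b,a)  [via R0]
    link(b,a)  [fact]
  deriv(a,j)  [via R0]
    link(a,j)  [fact]

round 1: derive deriv(a,g) via R0 from link(a,g)
round 1: derive deriv(a,j) via R0 from link(a,j)
round 1: derive deriv(b,a) via R0 from link(b,a)
round 1: derive deriv(b,b) via R0 from link(b,b)
round 1: derive deriv(b,e) via R0 from link(b,e)
round 1: derive deriv(d,b) via R0 from link(d,b)
round 1: derive deriv(d,j) via R0 from link(d,j)
round 1: derive deriv(e,f) via R0 from link(e,f)
round 1: derive deriv(e,j) via R0 from link(e,j)
round 1: derive deriv(f,f) via R0 from link(f,f)
round 1: derive deriv(f,j) via R0 from link(f,j)
round 1: derive deriv(g,b) via R0 from link(g,b)
round 1: derive deriv(j,e) via R0 from link(j,e)
round 1: derive deriv(j,j) via R0 from link(j,j)
round 2: derive deriv(a,b) via R1 from deriv(a,g), deriv(g,b)
round 2: derive deriv(a,e) via R1 from deriv(a,j), deriv(j,e)
round 2: derive deriv(b,f) via R1 from deriv(b,e), deriv(e,f)
round 2: derive deriv(b,g) via R1 from deriv(b,a), deriv(a,g)
round 2: derive deriv(b,j) via R1 from deriv(b,a), deriv(a,j)
round 2: derive deriv(d,a) via R1 from deriv(d,b), deriv(b,a)
round 2: derive deriv(d,e) via R1 from deriv(d,b), deriv(b,e)
round 2: derive deriv(e,e) via R1 from deriv(e,j), deriv(j,e)
round 2: derive deriv(f,e) via R1 from deriv(f,j), deriv(j,e)
round 2: derive deriv(g,a) via R1 from deriv(g,b), deriv(b,a)
round 2: derive deriv(g,e) via R1 from deriv(g,b), deriv(b,e)
round 2: derive deriv(j,f) via R1 from deriv(j,e), deriv(e,f)
round 3: derive deriv(a,a) via R1 from deriv(a,b), deriv(b,a)
round 3: derive deriv(a,f) via R1 from deriv(a,b), deriv(b,f)
round 3: derive deriv(d,f) via R1 from deriv(d,b), deriv(b,f)
round 3: derive deriv(d,g) via R1 from deriv(d,a), deriv(a,g)
round 3: derive deriv(g,f) via R1 from deriv(g,b), deriv(b,f)
round 3: derive deriv(g,g) via R1 from deriv(g,a), deriv(a,g)
round 3: derive deriv(g,j) via R1 from deriv(g,a), deriv(a,j)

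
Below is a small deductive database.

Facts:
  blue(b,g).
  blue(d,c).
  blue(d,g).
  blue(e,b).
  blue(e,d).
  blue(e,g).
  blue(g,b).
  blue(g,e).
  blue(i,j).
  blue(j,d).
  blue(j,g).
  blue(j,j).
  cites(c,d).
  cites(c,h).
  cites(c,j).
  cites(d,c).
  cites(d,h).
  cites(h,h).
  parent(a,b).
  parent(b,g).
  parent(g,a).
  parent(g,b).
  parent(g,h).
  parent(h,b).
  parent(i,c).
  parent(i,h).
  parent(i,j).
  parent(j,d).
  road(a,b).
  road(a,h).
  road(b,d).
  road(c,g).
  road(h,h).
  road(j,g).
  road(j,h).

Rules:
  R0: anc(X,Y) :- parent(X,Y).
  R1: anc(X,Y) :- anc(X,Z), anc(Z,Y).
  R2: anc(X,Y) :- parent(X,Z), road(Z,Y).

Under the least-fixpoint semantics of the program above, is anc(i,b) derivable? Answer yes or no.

yes

round 1: derive anc(a,b) via R0 from parent(a,b)
round 1: derive anc(b,g) via R0 from parent(b,g)
round 1: derive anc(g,a) via R0 from parent(g,a)
round 1: derive anc(g,b) via R0 from parent(g,b)
round 1: derive anc(g,h) via R0 from parent(g,h)
round 1: derive anc(h,b) via R0 from parent(h,b)
round 1: derive anc(i,c) via R0 from parent(i,c)
round 1: derive anc(i,h) via R0 from parent(i,h)
round 1: derive anc(i,j) via R0 from parent(i,j)
round 1: derive anc(j,d) via R0 from parent(j,d)
round 1: derive anc(a,d) via R2 from parent(a,b), road(b,d)
round 1: derive anc(g,d) via R2 from parent(g,b), road(b,d)
round 1: derive anc(h,d) via R2 from parent(h,b), road(b,d)
round 1: derive anc(i,g) via R2 from parent(i,c), road(c,g)
round 2: derive anc(a,g) via R1 from anc(a,b), anc(b,g)
round 2: derive anc(b,a) via R1 from anc(b,g), anc(g,a)
round 2: derive anc(b,b) via R1 from anc(b,g), anc(g,b)
round 2: derive anc(b,d) via R1 from anc(b,g), anc(g,d)
round 2: derive anc(b,h) via R1 from anc(b,g), anc(g,h)
round 2: derive anc(g,g) via R1 from anc(g,b), anc(b,g)
round 2: derive anc(h,g) via R1 from anc(h,b), anc(b,g)
round 2: derive anc(i,a) via R1 from anc(i,g), anc(g,a)
round 2: derive anc(i,b) via R1 from anc(i,g), anc(g,b)
round 2: derive anc(i,d) via R1 from anc(i,g), anc(g,d)
round 3: derive anc(a,a) via R1 from anc(a,b), anc(b,a)
round 3: derive anc(a,h) via R1 from anc(a,b), anc(b,h)
round 3: derive anc(h,a) via R1 from anc(h,b), anc(b,a)
round 3: derive anc(h,h) via R1 from anc(h,b), anc(b,h)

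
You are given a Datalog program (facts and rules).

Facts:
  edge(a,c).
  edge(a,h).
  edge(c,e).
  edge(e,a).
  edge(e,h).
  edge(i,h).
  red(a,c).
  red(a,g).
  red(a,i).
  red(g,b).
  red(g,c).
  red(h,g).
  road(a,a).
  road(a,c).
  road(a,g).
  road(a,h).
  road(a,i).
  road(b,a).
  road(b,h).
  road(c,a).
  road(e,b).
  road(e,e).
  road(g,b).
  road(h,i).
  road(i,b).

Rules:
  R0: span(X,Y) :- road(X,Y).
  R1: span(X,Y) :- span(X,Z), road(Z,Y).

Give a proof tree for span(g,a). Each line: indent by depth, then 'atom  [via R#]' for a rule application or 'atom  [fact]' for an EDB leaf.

span(g,a)  [via R1]
  span(g,b)  [via R0]
    road(g,b)  [fact]
  road(b,a)  [fact]

round 1: derive span(a,a) via R0 from road(a,a)
round 1: derive span(a,c) via R0 from road(a,c)
round 1: derive span(a,g) via R0 from road(a,g)
round 1: derive span(a,h) via R0 from road(a,h)
round 1: derive span(a,i) via R0 from road(a,i)
round 1: derive span(b,a) via R0 from road(b,a)
round 1: derive span(b,h) via R0 from road(b,h)
round 1: derive span(c,a) via R0 from road(c,a)
round 1: derive span(e,b) via R0 from road(e,b)
round 1: derive span(e,e) via R0 from road(e,e)
round 1: derive span(g,b) via R0 from road(g,b)
round 1: derive span(h,i) via R0 from road(h,i)
round 1: derive span(i,b) via R0 from road(i,b)
round 2: derive span(a,b) via R1 from span(a,g), road(g,b)
round 2: derive span(b,c) via R1 from span(b,a), road(a,c)
round 2: derive span(b,g) via R1 from span(b,a), road(a,g)
round 2: derive span(b,i) via R1 from span(b,a), road(a,i)
round 2: derive span(c,c) via R1 from span(c,a), road(a,c)
round 2: derive span(c,g) via R1 from span(c,a), road(a,g)
round 2: derive span(c,h) via R1 from span(c,a), road(a,h)
round 2: derive span(c,i) via R1 from span(c,a), road(a,i)
round 2: derive span(e,a) via R1 from span(e,b), road(b,a)
round 2: derive span(e,h) via R1 from span(e,b), road(b,h)
round 2: derive span(g,a) via R1 from span(g,b), road(b,a)
round 2: derive span(g,h) via R1 from span(g,b), road(b,h)
round 2: derive span(h,b) via R1 from span(h,i), road(i,b)
round 2: derive span(i,a) via R1 from span(i,b), road(b,a)
round 2: derive span(i,h) via R1 from span(i,b), road(b,h)
round 3: derive span(b,b) via R1 from span(b,g), road(g,b)
round 3: derive span(c,b) via R1 from span(c,g), road(g,b)
round 3: derive span(e,c) via R1 from span(e,a), road(a,c)
round 3: derive span(e,g) via R1 from span(e,a), road(a,g)
round 3: derive span(e,i) via R1 from span(e,a), road(a,i)
round 3: derive span(g,c) via R1 from span(g,a), road(a,c)
round 3: derive span(g,g) via R1 from span(g,a), road(a,g)
round 3: derive span(g,i) via R1 from span(g,a), road(a,i)
round 3: derive span(h,a) via R1 from span(h,b), road(b,a)
round 3: derive span(h,h) via R1 from span(h,b), road(b,h)
round 3: derive span(i,c) via R1 from span(i,a), road(a,c)
round 3: derive span(i,g) via R1 from span(i,a), road(a,g)
round 3: derive span(i,i) via R1 from span(i,a), road(a,i)
round 4: derive span(h,c) via R1 from span(h,a), road(a,c)
round 4: derive span(h,g) via R1 from span(h,a), road(a,g)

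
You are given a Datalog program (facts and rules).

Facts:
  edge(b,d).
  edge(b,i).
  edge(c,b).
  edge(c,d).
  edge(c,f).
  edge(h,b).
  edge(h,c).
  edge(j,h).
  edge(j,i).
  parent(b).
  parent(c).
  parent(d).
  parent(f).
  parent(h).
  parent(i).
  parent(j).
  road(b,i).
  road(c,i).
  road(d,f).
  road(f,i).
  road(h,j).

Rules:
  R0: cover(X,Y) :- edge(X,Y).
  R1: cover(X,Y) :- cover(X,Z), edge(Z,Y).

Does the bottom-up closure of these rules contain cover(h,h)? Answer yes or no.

round 1: derive cover(b,d) via R0 from edge(b,d)
round 1: derive cover(b,i) via R0 from edge(b,i)
round 1: derive cover(c,b) via R0 from edge(c,b)
round 1: derive cover(c,d) via R0 from edge(c,d)
round 1: derive cover(c,f) via R0 from edge(c,f)
round 1: derive cover(h,b) via R0 from edge(h,b)
round 1: derive cover(h,c) via R0 from edge(h,c)
round 1: derive cover(j,h) via R0 from edge(j,h)
round 1: derive cover(j,i) via R0 from edge(j,i)
round 2: derive cover(c,i) via R1 from cover(c,b), edge(b,i)
round 2: derive cover(h,d) via R1 from cover(h,b), edge(b,d)
round 2: derive cover(h,f) via R1 from cover(h,c), edge(c,f)
round 2: derive cover(h,i) via R1 from cover(h,b), edge(b,i)
round 2: derive cover(j,b) via R1 from cover(j,h), edge(h,b)
round 2: derive cover(j,c) via R1 from cover(j,h), edge(h,c)
round 3: derive cover(j,d) via R1 from cover(j,b), edge(b,d)
round 3: derive cover(j,f) via R1 from cover(j,c), edge(c,f)

no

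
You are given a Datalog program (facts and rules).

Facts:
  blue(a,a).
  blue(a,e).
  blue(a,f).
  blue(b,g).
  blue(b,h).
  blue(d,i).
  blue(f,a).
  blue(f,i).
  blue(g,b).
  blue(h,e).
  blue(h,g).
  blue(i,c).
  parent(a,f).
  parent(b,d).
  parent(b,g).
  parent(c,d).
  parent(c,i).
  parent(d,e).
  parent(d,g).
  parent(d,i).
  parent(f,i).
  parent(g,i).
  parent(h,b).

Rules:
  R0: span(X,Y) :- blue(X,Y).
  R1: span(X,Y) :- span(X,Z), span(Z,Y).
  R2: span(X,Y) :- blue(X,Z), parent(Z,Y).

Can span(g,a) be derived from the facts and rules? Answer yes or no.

no

round 1: derive span(a,a) via R0 from blue(a,a)
round 1: derive span(a,e) via R0 from blue(a,e)
round 1: derive span(a,f) via R0 from blue(a,f)
round 1: derive span(b,g) via R0 from blue(b,g)
round 1: derive span(b,h) via R0 from blue(b,h)
round 1: derive span(d,i) via R0 from blue(d,i)
round 1: derive span(f,a) via R0 from blue(f,a)
round 1: derive span(f,i) via R0 from blue(f,i)
round 1: derive span(g,b) via R0 from blue(g,b)
round 1: derive span(h,e) via R0 from blue(h,e)
round 1: derive span(h,g) via R0 from blue(h,g)
round 1: derive span(i,c) via R0 from blue(i,c)
round 1: derive span(a,i) via R2 from blue(a,f), parent(f,i)
round 1: derive span(b,b) via R2 from blue(b,h), parent(h,b)
round 1: derive span(b,i) via R2 from blue(b,g), parent(g,i)
round 1: derive span(f,f) via R2 from blue(f,a), parent(a,f)
round 1: derive span(g,d) via R2 from blue(g,b), parent(b,d)
round 1: derive span(g,g) via R2 from blue(g,b), parent(b,g)
round 1: derive span(h,i) via R2 from blue(h,g), parent(g,i)
round 1: derive span(i,d) via R2 from blue(i,c), parent(c,d)
round 1: derive span(i,i) via R2 from blue(i,c), parent(c,i)
round 2: derive span(a,c) via R1 from span(a,i), span(i,c)
round 2: derive span(a,d) via R1 from span(a,i), span(i,d)
round 2: derive span(b,c) via R1 from span(b,i), span(i,c)
round 2: derive span(b,d) via R1 from span(b,g), span(g,d)
round 2: derive span(b,e) via R1 from span(b,h), span(h,e)
round 2: derive span(d,c) via R1 from span(d,i), span(i,c)
round 2: derive span(d,d) via R1 from span(d,i), span(i,d)
round 2: derive span(f,c) via R1 from span(f,i), span(i,c)
round 2: derive span(f,d) via R1 from span(f,i), span(i,d)
round 2: derive span(f,e) via R1 from span(f,a), span(a,e)
round 2: derive span(g,h) via R1 from span(g,b), span(b,h)
round 2: derive span(g,i) via R1 from span(g,b), span(b,i)
round 2: derive span(h,b) via R1 from span(h,g), span(g,b)
round 2: derive span(h,c) via R1 from span(h,i), span(i,c)
round 2: derive span(h,d) via R1 from span(h,g), span(g,d)
round 3: derive span(g,c) via R1 from span(g,b), span(b,c)
round 3: derive span(g,e) via R1 from span(g,b), span(b,e)
round 3: derive span(h,h) via R1 from span(h,b), span(b,h)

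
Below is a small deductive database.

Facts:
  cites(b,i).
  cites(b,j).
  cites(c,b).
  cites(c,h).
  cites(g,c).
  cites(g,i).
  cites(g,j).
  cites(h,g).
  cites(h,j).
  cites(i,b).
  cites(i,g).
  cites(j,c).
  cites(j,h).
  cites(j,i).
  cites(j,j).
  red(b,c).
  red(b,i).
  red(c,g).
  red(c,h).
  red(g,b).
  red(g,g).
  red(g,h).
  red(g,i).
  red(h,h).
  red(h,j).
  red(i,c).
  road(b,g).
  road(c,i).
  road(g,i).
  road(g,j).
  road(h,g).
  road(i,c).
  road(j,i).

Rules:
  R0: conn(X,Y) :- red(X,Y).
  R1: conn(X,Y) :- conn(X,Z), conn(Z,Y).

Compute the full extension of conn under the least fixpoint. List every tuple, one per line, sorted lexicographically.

conn(b,b)
conn(b,c)
conn(b,g)
conn(b,h)
conn(b,i)
conn(b,j)
conn(c,b)
conn(c,c)
conn(c,g)
conn(c,h)
conn(c,i)
conn(c,j)
conn(g,b)
conn(g,c)
conn(g,g)
conn(g,h)
conn(g,i)
conn(g,j)
conn(h,h)
conn(h,j)
conn(i,b)
conn(i,c)
conn(i,g)
conn(i,h)
conn(i,i)
conn(i,j)

round 1: derive conn(b,c) via R0 from red(b,c)
round 1: derive conn(b,i) via R0 from red(b,i)
round 1: derive conn(c,g) via R0 from red(c,g)
round 1: derive conn(c,h) via R0 from red(c,h)
round 1: derive conn(g,b) via R0 from red(g,b)
round 1: derive conn(g,g) via R0 from red(g,g)
round 1: derive conn(g,h) via R0 from red(g,h)
round 1: derive conn(g,i) via R0 from red(g,i)
round 1: derive conn(h,h) via R0 from red(h,h)
round 1: derive conn(h,j) via R0 from red(h,j)
round 1: derive conn(i,c) via R0 from red(i,c)
round 2: derive conn(b,g) via R1 from conn(b,c), conn(c,g)
round 2: derive conn(b,h) via R1 from conn(b,c), conn(c,h)
round 2: derive conn(c,b) via R1 from conn(c,g), conn(g,b)
round 2: derive conn(c,i) via R1 from conn(c,g), conn(g,i)
round 2: derive conn(c,j) via R1 from conn(c,h), conn(h,j)
round 2: derive conn(g,c) via R1 from conn(g,b), conn(b,c)
round 2: derive conn(g,j) via R1 from conn(g,h), conn(h,j)
round 2: derive conn(i,g) via R1 from conn(i,c), conn(c,g)
round 2: derive conn(i,h) via R1 from conn(i,c), conn(c,h)
round 3: derive conn(b,b) via R1 from conn(b,c), conn(c,b)
round 3: derive conn(b,j) via R1 from conn(b,c), conn(c,j)
round 3: derive conn(c,c) via R1 from conn(c,b), conn(b,c)
round 3: derive conn(i,b) via R1 from conn(i,c), conn(c,b)
round 3: derive conn(i,i) via R1 from conn(i,c), conn(c,i)
round 3: derive conn(i,j) via R1 from conn(i,c), conn(c,j)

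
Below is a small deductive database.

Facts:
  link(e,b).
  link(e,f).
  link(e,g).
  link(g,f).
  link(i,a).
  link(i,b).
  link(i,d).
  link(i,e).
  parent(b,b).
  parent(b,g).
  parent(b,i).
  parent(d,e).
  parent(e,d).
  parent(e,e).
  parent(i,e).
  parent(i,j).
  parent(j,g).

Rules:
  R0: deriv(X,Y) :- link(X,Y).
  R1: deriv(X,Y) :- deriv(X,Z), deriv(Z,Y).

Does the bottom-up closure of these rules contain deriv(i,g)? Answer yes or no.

yes

round 1: derive deriv(e,b) via R0 from link(e,b)
round 1: derive deriv(e,f) via R0 from link(e,f)
round 1: derive deriv(e,g) via R0 from link(e,g)
round 1: derive deriv(g,f) via R0 from link(g,f)
round 1: derive deriv(i,a) via R0 from link(i,a)
round 1: derive deriv(i,b) via R0 from link(i,b)
round 1: derive deriv(i,d) via R0 from link(i,d)
round 1: derive deriv(i,e) via R0 from link(i,e)
round 2: derive deriv(i,f) via R1 from deriv(i,e), deriv(e,f)
round 2: derive deriv(i,g) via R1 from deriv(i,e), deriv(e,g)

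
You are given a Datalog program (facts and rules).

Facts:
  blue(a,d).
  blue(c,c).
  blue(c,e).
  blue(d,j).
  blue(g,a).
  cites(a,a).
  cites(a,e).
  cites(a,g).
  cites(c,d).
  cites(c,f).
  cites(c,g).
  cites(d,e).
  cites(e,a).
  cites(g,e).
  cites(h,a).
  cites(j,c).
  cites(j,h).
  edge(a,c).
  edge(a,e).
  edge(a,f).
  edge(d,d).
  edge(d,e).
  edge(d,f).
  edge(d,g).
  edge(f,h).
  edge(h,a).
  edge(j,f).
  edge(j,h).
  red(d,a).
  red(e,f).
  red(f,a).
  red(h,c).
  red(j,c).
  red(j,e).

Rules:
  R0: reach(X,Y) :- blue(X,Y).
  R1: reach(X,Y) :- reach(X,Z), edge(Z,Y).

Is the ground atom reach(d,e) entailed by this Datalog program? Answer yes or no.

round 1: derive reach(a,d) via R0 from blue(a,d)
round 1: derive reach(c,c) via R0 from blue(c,c)
round 1: derive reach(c,e) via R0 from blue(c,e)
round 1: derive reach(d,j) via R0 from blue(d,j)
round 1: derive reach(g,a) via R0 from blue(g,a)
round 2: derive reach(a,e) via R1 from reach(a,d), edge(d,e)
round 2: derive reach(a,f) via R1 from reach(a,d), edge(d,f)
round 2: derive reach(a,g) via R1 from reach(a,d), edge(d,g)
round 2: derive reach(d,f) via R1 from reach(d,j), edge(j,f)
round 2: derive reach(d,h) via R1 from reach(d,j), edge(j,h)
round 2: derive reach(g,c) via R1 from reach(g,a), edge(a,c)
round 2: derive reach(g,e) via R1 from reach(g,a), edge(a,e)
round 2: derive reach(g,f) via R1 from reach(g,a), edge(a,f)
round 3: derive reach(a,h) via R1 from reach(a,f), edge(f,h)
round 3: derive reach(d,a) via R1 from reach(d,h), edge(h,a)
round 3: derive reach(g,h) via R1 from reach(g,f), edge(f,h)
round 4: derive reach(a,a) via R1 from reach(a,h), edge(h,a)
round 4: derive reach(d,c) via R1 from reach(d,a), edge(a,c)
round 4: derive reach(d,e) via R1 from reach(d,a), edge(a,e)
round 5: derive reach(a,c) via R1 from reach(a,a), edge(a,c)

yes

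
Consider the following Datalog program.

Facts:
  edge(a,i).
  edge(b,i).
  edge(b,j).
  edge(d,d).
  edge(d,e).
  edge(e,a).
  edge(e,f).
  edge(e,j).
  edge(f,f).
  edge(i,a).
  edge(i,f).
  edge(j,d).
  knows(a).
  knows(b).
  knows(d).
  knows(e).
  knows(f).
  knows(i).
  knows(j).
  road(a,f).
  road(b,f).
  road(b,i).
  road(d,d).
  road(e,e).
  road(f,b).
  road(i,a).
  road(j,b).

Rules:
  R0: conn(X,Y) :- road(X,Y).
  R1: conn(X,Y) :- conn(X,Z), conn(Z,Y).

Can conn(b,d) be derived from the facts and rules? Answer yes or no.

no

round 1: derive conn(a,f) via R0 from road(a,f)
round 1: derive conn(b,f) via R0 from road(b,f)
round 1: derive conn(b,i) via R0 from road(b,i)
round 1: derive conn(d,d) via R0 from road(d,d)
round 1: derive conn(e,e) via R0 from road(e,e)
round 1: derive conn(f,b) via R0 from road(f,b)
round 1: derive conn(i,a) via R0 from road(i,a)
round 1: derive conn(j,b) via R0 from road(j,b)
round 2: derive conn(a,b) via R1 from conn(a,f), conn(f,b)
round 2: derive conn(b,a) via R1 from conn(b,i), conn(i,a)
round 2: derive conn(b,b) via R1 from conn(b,f), conn(f,b)
round 2: derive conn(f,f) via R1 from conn(f,b), conn(b,f)
round 2: derive conn(f,i) via R1 from conn(f,b), conn(b,i)
round 2: derive conn(i,f) via R1 from conn(i,a), conn(a,f)
round 2: derive conn(j,f) via R1 from conn(j,b), conn(b,f)
round 2: derive conn(j,i) via R1 from conn(j,b), conn(b,i)
round 3: derive conn(a,a) via R1 from conn(a,b), conn(b,a)
round 3: derive conn(a,i) via R1 from conn(a,b), conn(b,i)
round 3: derive conn(f,a) via R1 from conn(f,b), conn(b,a)
round 3: derive conn(i,b) via R1 from conn(i,a), conn(a,b)
round 3: derive conn(i,i) via R1 from conn(i,f), conn(f,i)
round 3: derive conn(j,a) via R1 from conn(j,b), conn(b,a)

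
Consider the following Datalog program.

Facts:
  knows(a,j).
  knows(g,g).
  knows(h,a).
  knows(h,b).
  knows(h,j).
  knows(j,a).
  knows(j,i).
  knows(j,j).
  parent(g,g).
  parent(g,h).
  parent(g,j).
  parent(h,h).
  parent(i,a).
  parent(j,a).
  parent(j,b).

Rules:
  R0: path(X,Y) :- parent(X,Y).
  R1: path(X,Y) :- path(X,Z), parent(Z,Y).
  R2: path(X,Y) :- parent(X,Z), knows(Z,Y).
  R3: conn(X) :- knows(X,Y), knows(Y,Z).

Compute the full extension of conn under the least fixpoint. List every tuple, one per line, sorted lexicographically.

round 1: derive conn(a) via R3 from knows(a,j), knows(j,a)
round 1: derive conn(g) via R3 from knows(g,g), knows(g,g)
round 1: derive conn(h) via R3 from knows(h,a), knows(a,j)
round 1: derive conn(j) via R3 from knows(j,a), knows(a,j)

conn(a)
conn(g)
conn(h)
conn(j)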